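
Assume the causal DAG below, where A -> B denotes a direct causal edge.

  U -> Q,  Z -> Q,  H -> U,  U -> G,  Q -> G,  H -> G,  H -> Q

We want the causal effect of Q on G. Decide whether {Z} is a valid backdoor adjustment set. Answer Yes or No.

No

Backdoor paths from Q to G (paths whose first edge points into Q):
  P1: Q <- H -> U -> G
  P2: Q <- H -> G
  P3: Q <- U <- H -> G
  P4: Q <- U -> G
Condition 1 (no descendant of Q in the set): holds — descendants of Q are {G}; none are in {Z}.
Condition 2 (every backdoor path blocked by {Z}):
  P1: open — no interior node is in the conditioning set.
  P2: open — no interior node is in the conditioning set.
  P3: open — no interior node is in the conditioning set.
  P4: open — no interior node is in the conditioning set.
{Z} does not satisfy the backdoor criterion.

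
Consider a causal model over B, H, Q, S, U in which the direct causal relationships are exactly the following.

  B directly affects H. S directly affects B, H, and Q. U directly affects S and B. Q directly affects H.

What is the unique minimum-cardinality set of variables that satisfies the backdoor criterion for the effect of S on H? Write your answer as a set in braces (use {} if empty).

{U}

Variables eligible for adjustment (non-descendants of S, excluding S and H): {U}.
Backdoor paths from S to H:
  P1: S <- U -> B -> H
The empty set is not sufficient: P1 (S <- U -> B -> H) has no collider blocking it and no conditioned non-collider, so it is open.
Try {U}:
  P1: blocked at fork node U ∈ conditioning set.
{U} contains no descendant of S and blocks every backdoor path.
{U} is the unique smallest valid adjustment set.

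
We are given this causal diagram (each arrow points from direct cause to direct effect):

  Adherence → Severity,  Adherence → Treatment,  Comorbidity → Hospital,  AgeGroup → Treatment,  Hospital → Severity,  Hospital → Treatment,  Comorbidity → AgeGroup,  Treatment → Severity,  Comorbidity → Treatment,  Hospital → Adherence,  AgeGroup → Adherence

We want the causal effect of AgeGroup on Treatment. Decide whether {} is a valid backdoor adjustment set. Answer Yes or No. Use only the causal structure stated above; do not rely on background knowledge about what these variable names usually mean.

Backdoor paths from AgeGroup to Treatment (paths whose first edge points into AgeGroup):
  P1: AgeGroup <- Comorbidity -> Hospital -> Adherence -> Treatment
  P2: AgeGroup <- Comorbidity -> Hospital -> Adherence -> Severity <- Treatment
  P3: AgeGroup <- Comorbidity -> Hospital -> Treatment
  P4: AgeGroup <- Comorbidity -> Hospital -> Severity <- Adherence -> Treatment
  P5: AgeGroup <- Comorbidity -> Hospital -> Severity <- Treatment
  P6: AgeGroup <- Comorbidity -> Treatment
Condition 1 (no descendant of AgeGroup in the set): holds — descendants of AgeGroup are {Adherence, Severity, Treatment}; none are in {}.
Condition 2 (every backdoor path blocked by {}):
  P1: open — no interior node is in the conditioning set.
  P2: blocked at collider Severity (neither it nor any descendant is in the conditioning set).
  P3: open — no interior node is in the conditioning set.
  P4: blocked at collider Severity (neither it nor any descendant is in the conditioning set).
  P5: blocked at collider Severity (neither it nor any descendant is in the conditioning set).
  P6: open — no interior node is in the conditioning set.
{} does not satisfy the backdoor criterion.

No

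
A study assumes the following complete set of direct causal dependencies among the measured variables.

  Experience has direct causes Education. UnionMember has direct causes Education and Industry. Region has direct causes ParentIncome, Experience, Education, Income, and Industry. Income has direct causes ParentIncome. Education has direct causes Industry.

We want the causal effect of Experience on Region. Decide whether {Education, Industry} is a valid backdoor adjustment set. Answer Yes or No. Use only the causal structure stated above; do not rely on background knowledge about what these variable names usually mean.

Yes

Backdoor paths from Experience to Region (paths whose first edge points into Experience):
  P1: Experience <- Education <- Industry -> Region
  P2: Experience <- Education -> UnionMember <- Industry -> Region
  P3: Experience <- Education -> Region
Condition 1 (no descendant of Experience in the set): holds — descendants of Experience are {Region}; none are in {Education, Industry}.
Condition 2 (every backdoor path blocked by {Education, Industry}):
  P1: blocked at chain node Education ∈ conditioning set.
  P2: blocked at fork node Education ∈ conditioning set.
  P3: blocked at fork node Education ∈ conditioning set.
{Education, Industry} satisfies the backdoor criterion.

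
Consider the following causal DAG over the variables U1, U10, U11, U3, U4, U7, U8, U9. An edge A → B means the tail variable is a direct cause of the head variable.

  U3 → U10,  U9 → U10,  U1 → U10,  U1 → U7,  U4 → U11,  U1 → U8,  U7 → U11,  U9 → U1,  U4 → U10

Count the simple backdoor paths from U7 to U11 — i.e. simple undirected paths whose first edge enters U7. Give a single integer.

A backdoor path from U7 to U11 is any simple undirected path whose first edge points into U7 (i.e. leaves U7 via a parent).
Parents of U7: {U1}.
Enumerating:
  P1: U7 <- U1 <- U9 -> U10 <- U4 -> U11
  P2: U7 <- U1 -> U10 <- U4 -> U11
That exhausts the simple backdoor paths. Count: 2.

2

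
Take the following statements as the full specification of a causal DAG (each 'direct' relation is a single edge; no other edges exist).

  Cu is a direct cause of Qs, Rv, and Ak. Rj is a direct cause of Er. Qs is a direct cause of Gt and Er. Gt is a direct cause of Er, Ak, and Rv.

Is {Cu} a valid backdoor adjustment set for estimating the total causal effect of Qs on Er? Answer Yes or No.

Yes

Backdoor paths from Qs to Er (paths whose first edge points into Qs):
  P1: Qs <- Cu -> Ak <- Gt -> Er
  P2: Qs <- Cu -> Rv <- Gt -> Er
Condition 1 (no descendant of Qs in the set): holds — descendants of Qs are {Ak, Er, Gt, Rv}; none are in {Cu}.
Condition 2 (every backdoor path blocked by {Cu}):
  P1: blocked at fork node Cu ∈ conditioning set.
  P2: blocked at fork node Cu ∈ conditioning set.
{Cu} satisfies the backdoor criterion.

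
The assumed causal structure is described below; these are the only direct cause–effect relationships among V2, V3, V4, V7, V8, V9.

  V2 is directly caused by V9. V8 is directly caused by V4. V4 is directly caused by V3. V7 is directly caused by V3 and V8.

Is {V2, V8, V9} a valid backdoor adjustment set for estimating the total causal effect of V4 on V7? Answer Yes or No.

Backdoor paths from V4 to V7 (paths whose first edge points into V4):
  P1: V4 <- V3 -> V7
Condition 1 (no descendant of V4 in the set): FAILS — V8 is a descendant of V4.
Condition 2 (every backdoor path blocked by {V2, V8, V9}):
  P1: open — no interior node is in the conditioning set.
{V2, V8, V9} does not satisfy the backdoor criterion.

No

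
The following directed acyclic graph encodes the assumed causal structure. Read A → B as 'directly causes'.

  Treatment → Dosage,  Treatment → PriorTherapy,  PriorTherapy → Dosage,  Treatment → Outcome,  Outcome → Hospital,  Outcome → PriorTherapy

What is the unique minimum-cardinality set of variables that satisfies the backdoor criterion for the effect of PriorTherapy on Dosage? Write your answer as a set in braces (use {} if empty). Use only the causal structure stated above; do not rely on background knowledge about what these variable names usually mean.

{Treatment}

Variables eligible for adjustment (non-descendants of PriorTherapy, excluding PriorTherapy and Dosage): {Hospital, Outcome, Treatment}.
Backdoor paths from PriorTherapy to Dosage:
  P1: PriorTherapy <- Treatment -> Dosage
  P2: PriorTherapy <- Outcome <- Treatment -> Dosage
The empty set is not sufficient: P1 (PriorTherapy <- Treatment -> Dosage) has no collider blocking it and no conditioned non-collider, so it is open.
Try {Treatment}:
  P1: blocked at fork node Treatment ∈ conditioning set.
  P2: blocked at fork node Treatment ∈ conditioning set.
{Treatment} contains no descendant of PriorTherapy and blocks every backdoor path.
No other singleton works — e.g. {Outcome} leaves P1 open — so {Treatment} is the unique smallest valid adjustment set.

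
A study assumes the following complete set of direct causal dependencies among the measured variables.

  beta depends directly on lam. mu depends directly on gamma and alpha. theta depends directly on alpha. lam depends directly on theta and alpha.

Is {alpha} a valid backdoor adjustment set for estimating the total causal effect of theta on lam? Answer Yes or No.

Backdoor paths from theta to lam (paths whose first edge points into theta):
  P1: theta <- alpha -> lam
Condition 1 (no descendant of theta in the set): holds — descendants of theta are {beta, lam}; none are in {alpha}.
Condition 2 (every backdoor path blocked by {alpha}):
  P1: blocked at fork node alpha ∈ conditioning set.
{alpha} satisfies the backdoor criterion.

Yes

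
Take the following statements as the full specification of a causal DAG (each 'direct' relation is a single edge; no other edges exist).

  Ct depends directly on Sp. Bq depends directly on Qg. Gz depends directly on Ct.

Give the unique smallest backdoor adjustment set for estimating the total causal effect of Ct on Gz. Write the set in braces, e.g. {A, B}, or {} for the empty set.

{}

Variables eligible for adjustment (non-descendants of Ct, excluding Ct and Gz): {Bq, Qg, Sp}.
Backdoor paths from Ct to Gz:
  (none)
With no backdoor paths the empty set already satisfies the criterion, and it is trivially minimal.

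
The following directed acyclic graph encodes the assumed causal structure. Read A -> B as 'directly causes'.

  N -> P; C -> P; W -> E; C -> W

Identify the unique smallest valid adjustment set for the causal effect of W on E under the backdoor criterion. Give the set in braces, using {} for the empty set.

{}

Variables eligible for adjustment (non-descendants of W, excluding W and E): {C, N, P}.
Backdoor paths from W to E:
  (none)
With no backdoor paths the empty set already satisfies the criterion, and it is trivially minimal.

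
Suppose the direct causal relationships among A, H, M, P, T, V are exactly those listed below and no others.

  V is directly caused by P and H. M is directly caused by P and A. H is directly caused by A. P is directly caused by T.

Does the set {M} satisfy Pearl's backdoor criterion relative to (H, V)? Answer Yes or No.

Backdoor paths from H to V (paths whose first edge points into H):
  P1: H <- A -> M <- P -> V
Condition 1 (no descendant of H in the set): holds — descendants of H are {V}; none are in {M}.
Condition 2 (every backdoor path blocked by {M}):
  P1: open — collider(s) M are conditioned on (or have a conditioned descendant) and no non-collider on the path is in the set.
{M} does not satisfy the backdoor criterion.

No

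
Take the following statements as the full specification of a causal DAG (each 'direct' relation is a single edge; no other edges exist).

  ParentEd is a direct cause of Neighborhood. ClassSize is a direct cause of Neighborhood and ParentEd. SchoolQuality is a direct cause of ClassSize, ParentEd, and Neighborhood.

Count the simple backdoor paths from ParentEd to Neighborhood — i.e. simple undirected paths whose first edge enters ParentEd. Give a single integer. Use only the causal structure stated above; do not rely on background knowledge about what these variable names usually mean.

A backdoor path from ParentEd to Neighborhood is any simple undirected path whose first edge points into ParentEd (i.e. leaves ParentEd via a parent).
Parents of ParentEd: {ClassSize, SchoolQuality}.
Enumerating:
  P1: ParentEd <- SchoolQuality -> ClassSize -> Neighborhood
  P2: ParentEd <- SchoolQuality -> Neighborhood
  P3: ParentEd <- ClassSize <- SchoolQuality -> Neighborhood
  P4: ParentEd <- ClassSize -> Neighborhood
That exhausts the simple backdoor paths. Count: 4.

4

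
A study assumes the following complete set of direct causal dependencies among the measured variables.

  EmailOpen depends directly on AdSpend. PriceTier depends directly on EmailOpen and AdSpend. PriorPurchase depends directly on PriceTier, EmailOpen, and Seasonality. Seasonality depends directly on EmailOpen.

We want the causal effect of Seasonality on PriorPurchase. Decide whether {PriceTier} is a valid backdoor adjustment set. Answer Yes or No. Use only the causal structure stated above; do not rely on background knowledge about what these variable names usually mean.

No

Backdoor paths from Seasonality to PriorPurchase (paths whose first edge points into Seasonality):
  P1: Seasonality <- EmailOpen <- AdSpend -> PriceTier -> PriorPurchase
  P2: Seasonality <- EmailOpen -> PriceTier -> PriorPurchase
  P3: Seasonality <- EmailOpen -> PriorPurchase
Condition 1 (no descendant of Seasonality in the set): holds — descendants of Seasonality are {PriorPurchase}; none are in {PriceTier}.
Condition 2 (every backdoor path blocked by {PriceTier}):
  P1: blocked at chain node PriceTier ∈ conditioning set.
  P2: blocked at chain node PriceTier ∈ conditioning set.
  P3: open — no interior node is in the conditioning set.
{PriceTier} does not satisfy the backdoor criterion.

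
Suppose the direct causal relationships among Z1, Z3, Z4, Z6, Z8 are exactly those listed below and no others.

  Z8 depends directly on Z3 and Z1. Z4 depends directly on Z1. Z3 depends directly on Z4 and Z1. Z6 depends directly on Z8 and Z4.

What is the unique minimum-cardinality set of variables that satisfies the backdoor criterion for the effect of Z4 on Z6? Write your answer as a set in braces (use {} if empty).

{Z1}

Variables eligible for adjustment (non-descendants of Z4, excluding Z4 and Z6): {Z1}.
Backdoor paths from Z4 to Z6:
  P1: Z4 <- Z1 -> Z3 -> Z8 -> Z6
  P2: Z4 <- Z1 -> Z8 -> Z6
The empty set is not sufficient: P1 (Z4 <- Z1 -> Z3 -> Z8 -> Z6) has no collider blocking it and no conditioned non-collider, so it is open.
Try {Z1}:
  P1: blocked at fork node Z1 ∈ conditioning set.
  P2: blocked at fork node Z1 ∈ conditioning set.
{Z1} contains no descendant of Z4 and blocks every backdoor path.
{Z1} is the unique smallest valid adjustment set.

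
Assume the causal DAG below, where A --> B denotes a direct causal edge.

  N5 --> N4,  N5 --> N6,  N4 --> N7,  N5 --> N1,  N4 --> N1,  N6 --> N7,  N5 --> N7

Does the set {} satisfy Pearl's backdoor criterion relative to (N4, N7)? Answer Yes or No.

Backdoor paths from N4 to N7 (paths whose first edge points into N4):
  P1: N4 <- N5 -> N6 -> N7
  P2: N4 <- N5 -> N7
Condition 1 (no descendant of N4 in the set): holds — descendants of N4 are {N1, N7}; none are in {}.
Condition 2 (every backdoor path blocked by {}):
  P1: open — no interior node is in the conditioning set.
  P2: open — no interior node is in the conditioning set.
{} does not satisfy the backdoor criterion.

No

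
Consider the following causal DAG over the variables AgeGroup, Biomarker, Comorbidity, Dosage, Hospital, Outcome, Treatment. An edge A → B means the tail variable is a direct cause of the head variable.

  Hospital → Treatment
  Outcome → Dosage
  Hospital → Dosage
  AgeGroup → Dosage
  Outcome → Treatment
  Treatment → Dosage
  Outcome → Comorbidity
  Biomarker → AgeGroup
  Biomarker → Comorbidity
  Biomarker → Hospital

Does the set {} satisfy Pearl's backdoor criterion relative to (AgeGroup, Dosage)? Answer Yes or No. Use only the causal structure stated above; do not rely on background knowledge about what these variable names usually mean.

No

Backdoor paths from AgeGroup to Dosage (paths whose first edge points into AgeGroup):
  P1: AgeGroup <- Biomarker -> Hospital -> Treatment <- Outcome -> Dosage
  P2: AgeGroup <- Biomarker -> Hospital -> Treatment -> Dosage
  P3: AgeGroup <- Biomarker -> Hospital -> Dosage
  P4: AgeGroup <- Biomarker -> Comorbidity <- Outcome -> Treatment <- Hospital -> Dosage
  P5: AgeGroup <- Biomarker -> Comorbidity <- Outcome -> Treatment -> Dosage
  P6: AgeGroup <- Biomarker -> Comorbidity <- Outcome -> Dosage
Condition 1 (no descendant of AgeGroup in the set): holds — descendants of AgeGroup are {Dosage}; none are in {}.
Condition 2 (every backdoor path blocked by {}):
  P1: blocked at collider Treatment (neither it nor any descendant is in the conditioning set).
  P2: open — no interior node is in the conditioning set.
  P3: open — no interior node is in the conditioning set.
  P4: blocked at collider Comorbidity (neither it nor any descendant is in the conditioning set).
  P5: blocked at collider Comorbidity (neither it nor any descendant is in the conditioning set).
  P6: blocked at collider Comorbidity (neither it nor any descendant is in the conditioning set).
{} does not satisfy the backdoor criterion.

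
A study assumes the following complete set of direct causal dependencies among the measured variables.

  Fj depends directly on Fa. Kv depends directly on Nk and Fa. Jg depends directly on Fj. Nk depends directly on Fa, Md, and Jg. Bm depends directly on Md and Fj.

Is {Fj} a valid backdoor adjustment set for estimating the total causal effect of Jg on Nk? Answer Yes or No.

Backdoor paths from Jg to Nk (paths whose first edge points into Jg):
  P1: Jg <- Fj <- Fa -> Nk
  P2: Jg <- Fj <- Fa -> Kv <- Nk
  P3: Jg <- Fj -> Bm <- Md -> Nk
Condition 1 (no descendant of Jg in the set): holds — descendants of Jg are {Kv, Nk}; none are in {Fj}.
Condition 2 (every backdoor path blocked by {Fj}):
  P1: blocked at chain node Fj ∈ conditioning set.
  P2: blocked at chain node Fj ∈ conditioning set.
  P3: blocked at fork node Fj ∈ conditioning set.
{Fj} satisfies the backdoor criterion.

Yes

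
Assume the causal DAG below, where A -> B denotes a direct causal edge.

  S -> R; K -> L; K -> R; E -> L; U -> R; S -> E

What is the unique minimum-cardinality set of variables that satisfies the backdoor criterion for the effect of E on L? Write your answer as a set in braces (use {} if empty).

{}

Variables eligible for adjustment (non-descendants of E, excluding E and L): {K, R, S, U}.
Backdoor paths from E to L:
  P1: E <- S -> R <- K -> L
Each backdoor path contains an unconditioned collider, so every path is already blocked with the empty conditioning set:
  P1: blocked at collider R (neither it nor any descendant is in the conditioning set).
The empty set is therefore the unique smallest valid set.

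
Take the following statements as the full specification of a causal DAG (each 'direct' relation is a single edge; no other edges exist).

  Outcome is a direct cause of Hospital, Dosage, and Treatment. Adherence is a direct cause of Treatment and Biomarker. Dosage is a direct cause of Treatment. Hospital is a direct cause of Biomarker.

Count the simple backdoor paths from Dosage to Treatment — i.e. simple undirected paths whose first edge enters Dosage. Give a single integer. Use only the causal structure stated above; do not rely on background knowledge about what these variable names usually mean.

2

A backdoor path from Dosage to Treatment is any simple undirected path whose first edge points into Dosage (i.e. leaves Dosage via a parent).
Parents of Dosage: {Outcome}.
Enumerating:
  P1: Dosage <- Outcome -> Treatment
  P2: Dosage <- Outcome -> Hospital -> Biomarker <- Adherence -> Treatment
That exhausts the simple backdoor paths. Count: 2.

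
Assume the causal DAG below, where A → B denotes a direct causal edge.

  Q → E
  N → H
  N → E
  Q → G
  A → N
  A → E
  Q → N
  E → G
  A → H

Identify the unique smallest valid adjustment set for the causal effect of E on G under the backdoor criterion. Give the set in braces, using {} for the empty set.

{Q}

Variables eligible for adjustment (non-descendants of E, excluding E and G): {A, H, N, Q}.
Backdoor paths from E to G:
  P1: E <- Q -> G
  P2: E <- A -> N <- Q -> G
  P3: E <- A -> H <- N <- Q -> G
  P4: E <- N <- Q -> G
The empty set is not sufficient: P1 (E <- Q -> G) has no collider blocking it and no conditioned non-collider, so it is open.
Try {Q}:
  P1: blocked at fork node Q ∈ conditioning set.
  P2: blocked at collider N (neither it nor any descendant is in the conditioning set).
  P3: blocked at collider H (neither it nor any descendant is in the conditioning set).
  P4: blocked at fork node Q ∈ conditioning set.
{Q} contains no descendant of E and blocks every backdoor path.
No other singleton works — e.g. {A} leaves P1 open — so {Q} is the unique smallest valid adjustment set.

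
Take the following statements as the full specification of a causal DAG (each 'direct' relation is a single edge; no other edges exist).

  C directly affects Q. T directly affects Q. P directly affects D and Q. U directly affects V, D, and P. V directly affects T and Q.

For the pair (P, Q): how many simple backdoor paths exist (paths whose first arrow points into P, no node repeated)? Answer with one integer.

A backdoor path from P to Q is any simple undirected path whose first edge points into P (i.e. leaves P via a parent).
Parents of P: {U}.
Enumerating:
  P1: P <- U -> V -> T -> Q
  P2: P <- U -> V -> Q
That exhausts the simple backdoor paths. Count: 2.

2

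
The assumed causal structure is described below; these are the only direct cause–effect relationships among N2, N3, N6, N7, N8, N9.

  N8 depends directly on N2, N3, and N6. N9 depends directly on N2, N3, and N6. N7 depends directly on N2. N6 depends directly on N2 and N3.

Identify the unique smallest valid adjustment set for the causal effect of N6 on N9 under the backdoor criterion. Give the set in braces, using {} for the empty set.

{N2, N3}

Variables eligible for adjustment (non-descendants of N6, excluding N6 and N9): {N2, N3, N7}.
Backdoor paths from N6 to N9:
  P1: N6 <- N2 -> N8 <- N3 -> N9
  P2: N6 <- N2 -> N9
  P3: N6 <- N3 -> N8 <- N2 -> N9
  P4: N6 <- N3 -> N9
The empty set is not sufficient: P2 (N6 <- N2 -> N9) has no collider blocking it and no conditioned non-collider, so it is open.
Try {N2, N3}:
  P1: blocked at fork node N2 ∈ conditioning set.
  P2: blocked at fork node N2 ∈ conditioning set.
  P3: blocked at fork node N3 ∈ conditioning set.
  P4: blocked at fork node N3 ∈ conditioning set.
{N2, N3} contains no descendant of N6 and blocks every backdoor path.
Every element of {N2, N3} is needed (dropping N2 leaves P2 open; dropping N3 leaves P4 open), so no proper subset is valid.
Among all size-2 subsets of the eligible variables, only {N2, N3} blocks every backdoor path, so it is the unique smallest valid adjustment set.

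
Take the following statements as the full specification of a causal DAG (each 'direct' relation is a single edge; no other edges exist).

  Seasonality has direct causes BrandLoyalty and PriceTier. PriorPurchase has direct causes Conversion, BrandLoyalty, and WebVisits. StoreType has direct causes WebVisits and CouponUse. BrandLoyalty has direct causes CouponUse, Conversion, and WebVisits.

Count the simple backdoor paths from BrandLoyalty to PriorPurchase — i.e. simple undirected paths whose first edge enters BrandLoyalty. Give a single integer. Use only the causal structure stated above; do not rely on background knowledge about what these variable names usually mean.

3

A backdoor path from BrandLoyalty to PriorPurchase is any simple undirected path whose first edge points into BrandLoyalty (i.e. leaves BrandLoyalty via a parent).
Parents of BrandLoyalty: {Conversion, CouponUse, WebVisits}.
Enumerating:
  P1: BrandLoyalty <- Conversion -> PriorPurchase
  P2: BrandLoyalty <- WebVisits -> PriorPurchase
  P3: BrandLoyalty <- CouponUse -> StoreType <- WebVisits -> PriorPurchase
That exhausts the simple backdoor paths. Count: 3.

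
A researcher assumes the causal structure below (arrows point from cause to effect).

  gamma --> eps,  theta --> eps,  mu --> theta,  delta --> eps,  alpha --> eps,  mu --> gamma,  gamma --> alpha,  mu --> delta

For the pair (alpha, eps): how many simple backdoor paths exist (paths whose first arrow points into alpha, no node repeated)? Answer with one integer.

A backdoor path from alpha to eps is any simple undirected path whose first edge points into alpha (i.e. leaves alpha via a parent).
Parents of alpha: {gamma}.
Enumerating:
  P1: alpha <- gamma <- mu -> theta -> eps
  P2: alpha <- gamma <- mu -> delta -> eps
  P3: alpha <- gamma -> eps
That exhausts the simple backdoor paths. Count: 3.

3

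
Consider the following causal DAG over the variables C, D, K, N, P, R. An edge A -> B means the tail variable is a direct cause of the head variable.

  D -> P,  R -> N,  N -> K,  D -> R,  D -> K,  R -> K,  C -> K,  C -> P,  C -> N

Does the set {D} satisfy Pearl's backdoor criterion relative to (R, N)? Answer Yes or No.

Backdoor paths from R to N (paths whose first edge points into R):
  P1: R <- D -> K <- C -> N
  P2: R <- D -> K <- N
  P3: R <- D -> P <- C -> N
  P4: R <- D -> P <- C -> K <- N
Condition 1 (no descendant of R in the set): holds — descendants of R are {K, N}; none are in {D}.
Condition 2 (every backdoor path blocked by {D}):
  P1: blocked at fork node D ∈ conditioning set.
  P2: blocked at fork node D ∈ conditioning set.
  P3: blocked at fork node D ∈ conditioning set.
  P4: blocked at fork node D ∈ conditioning set.
{D} satisfies the backdoor criterion.

Yes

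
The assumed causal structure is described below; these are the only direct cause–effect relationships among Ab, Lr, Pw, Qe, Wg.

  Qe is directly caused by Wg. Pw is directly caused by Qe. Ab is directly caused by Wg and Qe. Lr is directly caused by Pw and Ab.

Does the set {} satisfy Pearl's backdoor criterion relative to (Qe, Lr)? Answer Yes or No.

No

Backdoor paths from Qe to Lr (paths whose first edge points into Qe):
  P1: Qe <- Wg -> Ab -> Lr
Condition 1 (no descendant of Qe in the set): holds — descendants of Qe are {Ab, Lr, Pw}; none are in {}.
Condition 2 (every backdoor path blocked by {}):
  P1: open — no interior node is in the conditioning set.
{} does not satisfy the backdoor criterion.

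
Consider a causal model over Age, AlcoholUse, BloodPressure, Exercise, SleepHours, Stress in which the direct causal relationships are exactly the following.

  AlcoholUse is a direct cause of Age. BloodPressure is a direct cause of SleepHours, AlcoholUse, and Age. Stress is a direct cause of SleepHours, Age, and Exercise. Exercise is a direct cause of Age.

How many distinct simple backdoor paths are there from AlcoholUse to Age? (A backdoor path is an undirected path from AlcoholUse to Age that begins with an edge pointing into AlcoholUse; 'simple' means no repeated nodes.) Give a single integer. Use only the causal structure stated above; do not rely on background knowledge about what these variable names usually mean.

3

A backdoor path from AlcoholUse to Age is any simple undirected path whose first edge points into AlcoholUse (i.e. leaves AlcoholUse via a parent).
Parents of AlcoholUse: {BloodPressure}.
Enumerating:
  P1: AlcoholUse <- BloodPressure -> Age
  P2: AlcoholUse <- BloodPressure -> SleepHours <- Stress -> Exercise -> Age
  P3: AlcoholUse <- BloodPressure -> SleepHours <- Stress -> Age
That exhausts the simple backdoor paths. Count: 3.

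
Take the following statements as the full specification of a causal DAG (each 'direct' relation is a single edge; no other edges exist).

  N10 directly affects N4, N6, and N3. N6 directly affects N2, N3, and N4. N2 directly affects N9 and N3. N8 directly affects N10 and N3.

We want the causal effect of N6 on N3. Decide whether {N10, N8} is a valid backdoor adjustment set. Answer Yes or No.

Yes

Backdoor paths from N6 to N3 (paths whose first edge points into N6):
  P1: N6 <- N10 <- N8 -> N3
  P2: N6 <- N10 -> N3
Condition 1 (no descendant of N6 in the set): holds — descendants of N6 are {N2, N3, N4, N9}; none are in {N10, N8}.
Condition 2 (every backdoor path blocked by {N10, N8}):
  P1: blocked at chain node N10 ∈ conditioning set.
  P2: blocked at fork node N10 ∈ conditioning set.
{N10, N8} satisfies the backdoor criterion.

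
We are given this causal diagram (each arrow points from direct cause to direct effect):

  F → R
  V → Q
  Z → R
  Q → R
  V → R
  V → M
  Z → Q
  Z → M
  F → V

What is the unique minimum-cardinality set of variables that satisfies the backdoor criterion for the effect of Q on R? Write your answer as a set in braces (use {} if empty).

{V, Z}

Variables eligible for adjustment (non-descendants of Q, excluding Q and R): {F, M, V, Z}.
Backdoor paths from Q to R:
  P1: Q <- Z -> M <- V <- F -> R
  P2: Q <- Z -> M <- V -> R
  P3: Q <- Z -> R
  P4: Q <- V <- F -> R
  P5: Q <- V -> M <- Z -> R
  P6: Q <- V -> R
The empty set is not sufficient: P3 (Q <- Z -> R) has no collider blocking it and no conditioned non-collider, so it is open.
Try {V, Z}:
  P1: blocked at fork node Z ∈ conditioning set.
  P2: blocked at fork node Z ∈ conditioning set.
  P3: blocked at fork node Z ∈ conditioning set.
  P4: blocked at chain node V ∈ conditioning set.
  P5: blocked at fork node V ∈ conditioning set.
  P6: blocked at fork node V ∈ conditioning set.
{V, Z} contains no descendant of Q and blocks every backdoor path.
Every element of {V, Z} is needed (dropping V leaves P4 open; dropping Z leaves P3 open), so no proper subset is valid.
Among all size-2 subsets of the eligible variables, only {V, Z} blocks every backdoor path, so it is the unique smallest valid adjustment set.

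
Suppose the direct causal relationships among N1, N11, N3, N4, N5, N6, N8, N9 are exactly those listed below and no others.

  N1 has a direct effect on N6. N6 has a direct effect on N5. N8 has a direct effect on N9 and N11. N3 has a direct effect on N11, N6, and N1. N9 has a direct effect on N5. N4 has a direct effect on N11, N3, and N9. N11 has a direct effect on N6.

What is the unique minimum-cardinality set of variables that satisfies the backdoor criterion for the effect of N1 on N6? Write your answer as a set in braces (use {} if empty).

{N3}

Variables eligible for adjustment (non-descendants of N1, excluding N1 and N6): {N11, N3, N4, N8, N9}.
Backdoor paths from N1 to N6:
  P1: N1 <- N3 <- N4 -> N9 <- N8 -> N11 -> N6
  P2: N1 <- N3 <- N4 -> N9 -> N5 <- N6
  P3: N1 <- N3 <- N4 -> N11 <- N8 -> N9 -> N5 <- N6
  P4: N1 <- N3 <- N4 -> N11 -> N6
  P5: N1 <- N3 -> N11 <- N8 -> N9 -> N5 <- N6
  P6: N1 <- N3 -> N11 <- N4 -> N9 -> N5 <- N6
  P7: N1 <- N3 -> N11 -> N6
  P8: N1 <- N3 -> N6
The empty set is not sufficient: P4 (N1 <- N3 <- N4 -> N11 -> N6) has no collider blocking it and no conditioned non-collider, so it is open.
Try {N3}:
  P1: blocked at chain node N3 ∈ conditioning set.
  P2: blocked at chain node N3 ∈ conditioning set.
  P3: blocked at chain node N3 ∈ conditioning set.
  P4: blocked at chain node N3 ∈ conditioning set.
  P5: blocked at fork node N3 ∈ conditioning set.
  P6: blocked at fork node N3 ∈ conditioning set.
  P7: blocked at fork node N3 ∈ conditioning set.
  P8: blocked at fork node N3 ∈ conditioning set.
{N3} contains no descendant of N1 and blocks every backdoor path.
No other singleton works — e.g. {N8} leaves P4 open — so {N3} is the unique smallest valid adjustment set.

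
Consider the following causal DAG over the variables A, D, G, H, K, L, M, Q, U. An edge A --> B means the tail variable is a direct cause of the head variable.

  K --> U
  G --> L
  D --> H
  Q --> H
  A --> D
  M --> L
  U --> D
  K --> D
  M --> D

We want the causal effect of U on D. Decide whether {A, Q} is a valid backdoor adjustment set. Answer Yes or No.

No

Backdoor paths from U to D (paths whose first edge points into U):
  P1: U <- K -> D
Condition 1 (no descendant of U in the set): holds — descendants of U are {D, H}; none are in {A, Q}.
Condition 2 (every backdoor path blocked by {A, Q}):
  P1: open — no interior node is in the conditioning set.
{A, Q} does not satisfy the backdoor criterion.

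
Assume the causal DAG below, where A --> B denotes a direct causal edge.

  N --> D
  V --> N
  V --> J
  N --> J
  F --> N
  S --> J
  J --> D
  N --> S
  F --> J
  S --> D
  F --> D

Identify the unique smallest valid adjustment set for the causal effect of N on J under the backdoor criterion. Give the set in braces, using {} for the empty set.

Variables eligible for adjustment (non-descendants of N, excluding N and J): {F, V}.
Backdoor paths from N to J:
  P1: N <- V -> J
  P2: N <- F -> J
  P3: N <- F -> D <- S -> J
  P4: N <- F -> D <- J
The empty set is not sufficient: P1 (N <- V -> J) has no collider blocking it and no conditioned non-collider, so it is open.
Try {F, V}:
  P1: blocked at fork node V ∈ conditioning set.
  P2: blocked at fork node F ∈ conditioning set.
  P3: blocked at fork node F ∈ conditioning set.
  P4: blocked at fork node F ∈ conditioning set.
{F, V} contains no descendant of N and blocks every backdoor path.
Every element of {F, V} is needed (dropping F leaves P2 open; dropping V leaves P1 open), so no proper subset is valid.
Among all size-2 subsets of the eligible variables, only {F, V} blocks every backdoor path, so it is the unique smallest valid adjustment set.

{F, V}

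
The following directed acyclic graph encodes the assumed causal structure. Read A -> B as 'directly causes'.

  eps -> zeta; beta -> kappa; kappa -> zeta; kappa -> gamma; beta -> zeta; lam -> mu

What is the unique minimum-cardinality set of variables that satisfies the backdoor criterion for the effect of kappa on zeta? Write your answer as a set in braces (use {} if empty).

Variables eligible for adjustment (non-descendants of kappa, excluding kappa and zeta): {beta, eps, lam, mu}.
Backdoor paths from kappa to zeta:
  P1: kappa <- beta -> zeta
The empty set is not sufficient: P1 (kappa <- beta -> zeta) has no collider blocking it and no conditioned non-collider, so it is open.
Try {beta}:
  P1: blocked at fork node beta ∈ conditioning set.
{beta} contains no descendant of kappa and blocks every backdoor path.
No other singleton works — e.g. {lam} leaves P1 open — so {beta} is the unique smallest valid adjustment set.

{beta}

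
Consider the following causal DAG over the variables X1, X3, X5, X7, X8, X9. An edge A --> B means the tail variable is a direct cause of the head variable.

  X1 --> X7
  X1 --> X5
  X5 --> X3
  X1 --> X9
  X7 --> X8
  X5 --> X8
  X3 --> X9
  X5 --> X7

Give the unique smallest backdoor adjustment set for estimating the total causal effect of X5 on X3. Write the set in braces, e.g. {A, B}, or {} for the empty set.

{}

Variables eligible for adjustment (non-descendants of X5, excluding X5 and X3): {X1}.
Backdoor paths from X5 to X3:
  P1: X5 <- X1 -> X9 <- X3
Each backdoor path contains an unconditioned collider, so every path is already blocked with the empty conditioning set:
  P1: blocked at collider X9 (neither it nor any descendant is in the conditioning set).
The empty set is therefore the unique smallest valid set.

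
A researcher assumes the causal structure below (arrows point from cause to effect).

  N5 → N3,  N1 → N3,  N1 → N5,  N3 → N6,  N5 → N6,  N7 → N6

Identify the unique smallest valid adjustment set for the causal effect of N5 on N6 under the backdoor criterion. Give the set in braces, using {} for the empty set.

{N1}

Variables eligible for adjustment (non-descendants of N5, excluding N5 and N6): {N1, N7}.
Backdoor paths from N5 to N6:
  P1: N5 <- N1 -> N3 -> N6
The empty set is not sufficient: P1 (N5 <- N1 -> N3 -> N6) has no collider blocking it and no conditioned non-collider, so it is open.
Try {N1}:
  P1: blocked at fork node N1 ∈ conditioning set.
{N1} contains no descendant of N5 and blocks every backdoor path.
No other singleton works — e.g. {N7} leaves P1 open — so {N1} is the unique smallest valid adjustment set.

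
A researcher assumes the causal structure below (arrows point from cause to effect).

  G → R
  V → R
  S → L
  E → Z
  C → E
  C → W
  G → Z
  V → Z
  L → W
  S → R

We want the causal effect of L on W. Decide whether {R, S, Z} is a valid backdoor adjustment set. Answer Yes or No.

Yes

Backdoor paths from L to W (paths whose first edge points into L):
  P1: L <- S -> R <- V -> Z <- E <- C -> W
  P2: L <- S -> R <- G -> Z <- E <- C -> W
Condition 1 (no descendant of L in the set): holds — descendants of L are {W}; none are in {R, S, Z}.
Condition 2 (every backdoor path blocked by {R, S, Z}):
  P1: blocked at fork node S ∈ conditioning set.
  P2: blocked at fork node S ∈ conditioning set.
{R, S, Z} satisfies the backdoor criterion.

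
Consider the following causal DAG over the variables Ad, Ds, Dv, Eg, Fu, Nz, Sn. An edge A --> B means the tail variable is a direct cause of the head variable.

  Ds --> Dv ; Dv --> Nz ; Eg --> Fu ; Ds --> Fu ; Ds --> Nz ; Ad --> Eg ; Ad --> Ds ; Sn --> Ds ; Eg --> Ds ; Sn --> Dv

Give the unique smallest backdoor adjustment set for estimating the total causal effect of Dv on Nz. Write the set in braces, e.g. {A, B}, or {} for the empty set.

Variables eligible for adjustment (non-descendants of Dv, excluding Dv and Nz): {Ad, Ds, Eg, Fu, Sn}.
Backdoor paths from Dv to Nz:
  P1: Dv <- Sn -> Ds -> Nz
  P2: Dv <- Ds -> Nz
The empty set is not sufficient: P1 (Dv <- Sn -> Ds -> Nz) has no collider blocking it and no conditioned non-collider, so it is open.
Try {Ds}:
  P1: blocked at chain node Ds ∈ conditioning set.
  P2: blocked at fork node Ds ∈ conditioning set.
{Ds} contains no descendant of Dv and blocks every backdoor path.
No other singleton works — e.g. {Sn} leaves P2 open — so {Ds} is the unique smallest valid adjustment set.

{Ds}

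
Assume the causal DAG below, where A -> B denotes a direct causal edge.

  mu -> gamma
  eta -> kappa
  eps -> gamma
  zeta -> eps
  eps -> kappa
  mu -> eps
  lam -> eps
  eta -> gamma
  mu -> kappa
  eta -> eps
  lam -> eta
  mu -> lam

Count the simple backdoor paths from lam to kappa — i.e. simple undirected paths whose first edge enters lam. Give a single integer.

A backdoor path from lam to kappa is any simple undirected path whose first edge points into lam (i.e. leaves lam via a parent).
Parents of lam: {mu}.
Enumerating:
  P1: lam <- mu -> eps <- eta -> kappa
  P2: lam <- mu -> eps -> gamma <- eta -> kappa
  P3: lam <- mu -> eps -> kappa
  P4: lam <- mu -> gamma <- eta -> eps -> kappa
  P5: lam <- mu -> gamma <- eta -> kappa
  P6: lam <- mu -> gamma <- eps <- eta -> kappa
  P7: lam <- mu -> gamma <- eps -> kappa
  P8: lam <- mu -> kappa
That exhausts the simple backdoor paths. Count: 8.

8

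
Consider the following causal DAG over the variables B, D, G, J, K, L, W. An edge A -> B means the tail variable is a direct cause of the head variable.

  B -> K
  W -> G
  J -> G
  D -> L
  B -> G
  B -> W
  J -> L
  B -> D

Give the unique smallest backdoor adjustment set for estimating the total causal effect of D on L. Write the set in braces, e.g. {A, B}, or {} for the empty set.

Variables eligible for adjustment (non-descendants of D, excluding D and L): {B, G, J, K, W}.
Backdoor paths from D to L:
  P1: D <- B -> W -> G <- J -> L
  P2: D <- B -> G <- J -> L
Each backdoor path contains an unconditioned collider, so every path is already blocked with the empty conditioning set:
  P1: blocked at collider G (neither it nor any descendant is in the conditioning set).
  P2: blocked at collider G (neither it nor any descendant is in the conditioning set).
The empty set is therefore the unique smallest valid set.

{}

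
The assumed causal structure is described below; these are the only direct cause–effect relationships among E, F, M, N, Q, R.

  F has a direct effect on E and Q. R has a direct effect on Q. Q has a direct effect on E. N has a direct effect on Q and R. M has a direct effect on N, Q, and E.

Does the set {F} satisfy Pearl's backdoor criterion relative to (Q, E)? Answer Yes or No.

Backdoor paths from Q to E (paths whose first edge points into Q):
  P1: Q <- M -> E
  P2: Q <- N <- M -> E
  P3: Q <- F -> E
  P4: Q <- R <- N <- M -> E
Condition 1 (no descendant of Q in the set): holds — descendants of Q are {E}; none are in {F}.
Condition 2 (every backdoor path blocked by {F}):
  P1: open — no interior node is in the conditioning set.
  P2: open — no interior node is in the conditioning set.
  P3: blocked at fork node F ∈ conditioning set.
  P4: open — no interior node is in the conditioning set.
{F} does not satisfy the backdoor criterion.

No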